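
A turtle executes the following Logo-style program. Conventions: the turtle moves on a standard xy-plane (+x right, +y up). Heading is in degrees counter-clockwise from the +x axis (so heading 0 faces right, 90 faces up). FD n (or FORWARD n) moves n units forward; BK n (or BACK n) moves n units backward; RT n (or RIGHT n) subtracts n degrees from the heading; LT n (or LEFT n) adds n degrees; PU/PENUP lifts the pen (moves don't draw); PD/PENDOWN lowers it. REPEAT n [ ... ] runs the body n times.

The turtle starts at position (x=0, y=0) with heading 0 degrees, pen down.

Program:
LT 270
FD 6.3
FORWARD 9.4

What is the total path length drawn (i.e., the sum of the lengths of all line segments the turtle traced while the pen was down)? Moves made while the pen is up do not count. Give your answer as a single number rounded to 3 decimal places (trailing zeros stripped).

Answer: 15.7

Derivation:
Executing turtle program step by step:
Start: pos=(0,0), heading=0, pen down
LT 270: heading 0 -> 270
FD 6.3: (0,0) -> (0,-6.3) [heading=270, draw]
FD 9.4: (0,-6.3) -> (0,-15.7) [heading=270, draw]
Final: pos=(0,-15.7), heading=270, 2 segment(s) drawn

Segment lengths:
  seg 1: (0,0) -> (0,-6.3), length = 6.3
  seg 2: (0,-6.3) -> (0,-15.7), length = 9.4
Total = 15.7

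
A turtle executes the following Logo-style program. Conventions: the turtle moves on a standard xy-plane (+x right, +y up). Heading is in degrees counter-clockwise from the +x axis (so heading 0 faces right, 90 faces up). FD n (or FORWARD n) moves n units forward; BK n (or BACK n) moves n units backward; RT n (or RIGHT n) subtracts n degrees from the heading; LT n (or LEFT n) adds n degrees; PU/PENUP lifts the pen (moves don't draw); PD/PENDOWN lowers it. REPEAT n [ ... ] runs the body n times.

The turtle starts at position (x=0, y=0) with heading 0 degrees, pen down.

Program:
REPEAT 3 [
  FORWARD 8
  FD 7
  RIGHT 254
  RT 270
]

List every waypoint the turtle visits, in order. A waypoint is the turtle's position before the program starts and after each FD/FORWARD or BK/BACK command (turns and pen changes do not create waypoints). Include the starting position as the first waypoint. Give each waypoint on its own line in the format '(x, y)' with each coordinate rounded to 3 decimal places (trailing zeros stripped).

Executing turtle program step by step:
Start: pos=(0,0), heading=0, pen down
REPEAT 3 [
  -- iteration 1/3 --
  FD 8: (0,0) -> (8,0) [heading=0, draw]
  FD 7: (8,0) -> (15,0) [heading=0, draw]
  RT 254: heading 0 -> 106
  RT 270: heading 106 -> 196
  -- iteration 2/3 --
  FD 8: (15,0) -> (7.31,-2.205) [heading=196, draw]
  FD 7: (7.31,-2.205) -> (0.581,-4.135) [heading=196, draw]
  RT 254: heading 196 -> 302
  RT 270: heading 302 -> 32
  -- iteration 3/3 --
  FD 8: (0.581,-4.135) -> (7.365,0.105) [heading=32, draw]
  FD 7: (7.365,0.105) -> (13.302,3.814) [heading=32, draw]
  RT 254: heading 32 -> 138
  RT 270: heading 138 -> 228
]
Final: pos=(13.302,3.814), heading=228, 6 segment(s) drawn
Waypoints (7 total):
(0, 0)
(8, 0)
(15, 0)
(7.31, -2.205)
(0.581, -4.135)
(7.365, 0.105)
(13.302, 3.814)

Answer: (0, 0)
(8, 0)
(15, 0)
(7.31, -2.205)
(0.581, -4.135)
(7.365, 0.105)
(13.302, 3.814)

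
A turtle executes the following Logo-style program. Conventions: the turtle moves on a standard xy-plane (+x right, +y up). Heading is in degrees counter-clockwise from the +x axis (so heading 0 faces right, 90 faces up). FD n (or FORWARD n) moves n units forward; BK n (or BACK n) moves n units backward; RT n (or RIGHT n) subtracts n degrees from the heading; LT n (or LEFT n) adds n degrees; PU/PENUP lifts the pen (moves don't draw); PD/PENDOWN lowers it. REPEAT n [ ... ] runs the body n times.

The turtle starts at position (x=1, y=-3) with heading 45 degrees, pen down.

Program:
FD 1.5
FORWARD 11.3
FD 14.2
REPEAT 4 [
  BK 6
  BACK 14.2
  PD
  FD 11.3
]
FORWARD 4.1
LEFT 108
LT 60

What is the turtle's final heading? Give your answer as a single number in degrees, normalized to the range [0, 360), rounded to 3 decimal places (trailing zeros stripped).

Executing turtle program step by step:
Start: pos=(1,-3), heading=45, pen down
FD 1.5: (1,-3) -> (2.061,-1.939) [heading=45, draw]
FD 11.3: (2.061,-1.939) -> (10.051,6.051) [heading=45, draw]
FD 14.2: (10.051,6.051) -> (20.092,16.092) [heading=45, draw]
REPEAT 4 [
  -- iteration 1/4 --
  BK 6: (20.092,16.092) -> (15.849,11.849) [heading=45, draw]
  BK 14.2: (15.849,11.849) -> (5.808,1.808) [heading=45, draw]
  PD: pen down
  FD 11.3: (5.808,1.808) -> (13.799,9.799) [heading=45, draw]
  -- iteration 2/4 --
  BK 6: (13.799,9.799) -> (9.556,5.556) [heading=45, draw]
  BK 14.2: (9.556,5.556) -> (-0.485,-4.485) [heading=45, draw]
  PD: pen down
  FD 11.3: (-0.485,-4.485) -> (7.505,3.505) [heading=45, draw]
  -- iteration 3/4 --
  BK 6: (7.505,3.505) -> (3.263,-0.737) [heading=45, draw]
  BK 14.2: (3.263,-0.737) -> (-6.778,-10.778) [heading=45, draw]
  PD: pen down
  FD 11.3: (-6.778,-10.778) -> (1.212,-2.788) [heading=45, draw]
  -- iteration 4/4 --
  BK 6: (1.212,-2.788) -> (-3.031,-7.031) [heading=45, draw]
  BK 14.2: (-3.031,-7.031) -> (-13.071,-17.071) [heading=45, draw]
  PD: pen down
  FD 11.3: (-13.071,-17.071) -> (-5.081,-9.081) [heading=45, draw]
]
FD 4.1: (-5.081,-9.081) -> (-2.182,-6.182) [heading=45, draw]
LT 108: heading 45 -> 153
LT 60: heading 153 -> 213
Final: pos=(-2.182,-6.182), heading=213, 16 segment(s) drawn

Answer: 213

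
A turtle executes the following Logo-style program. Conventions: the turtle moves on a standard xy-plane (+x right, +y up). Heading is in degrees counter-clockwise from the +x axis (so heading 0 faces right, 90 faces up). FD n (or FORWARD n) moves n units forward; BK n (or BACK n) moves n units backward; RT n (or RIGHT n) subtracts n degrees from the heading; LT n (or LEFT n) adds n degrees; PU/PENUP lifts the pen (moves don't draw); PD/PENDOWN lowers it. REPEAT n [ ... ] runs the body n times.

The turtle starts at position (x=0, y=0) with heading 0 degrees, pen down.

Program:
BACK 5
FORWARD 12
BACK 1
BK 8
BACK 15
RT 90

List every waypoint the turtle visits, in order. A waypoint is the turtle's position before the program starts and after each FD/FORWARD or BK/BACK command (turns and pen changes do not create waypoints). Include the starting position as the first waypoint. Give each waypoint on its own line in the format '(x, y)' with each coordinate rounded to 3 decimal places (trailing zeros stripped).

Answer: (0, 0)
(-5, 0)
(7, 0)
(6, 0)
(-2, 0)
(-17, 0)

Derivation:
Executing turtle program step by step:
Start: pos=(0,0), heading=0, pen down
BK 5: (0,0) -> (-5,0) [heading=0, draw]
FD 12: (-5,0) -> (7,0) [heading=0, draw]
BK 1: (7,0) -> (6,0) [heading=0, draw]
BK 8: (6,0) -> (-2,0) [heading=0, draw]
BK 15: (-2,0) -> (-17,0) [heading=0, draw]
RT 90: heading 0 -> 270
Final: pos=(-17,0), heading=270, 5 segment(s) drawn
Waypoints (6 total):
(0, 0)
(-5, 0)
(7, 0)
(6, 0)
(-2, 0)
(-17, 0)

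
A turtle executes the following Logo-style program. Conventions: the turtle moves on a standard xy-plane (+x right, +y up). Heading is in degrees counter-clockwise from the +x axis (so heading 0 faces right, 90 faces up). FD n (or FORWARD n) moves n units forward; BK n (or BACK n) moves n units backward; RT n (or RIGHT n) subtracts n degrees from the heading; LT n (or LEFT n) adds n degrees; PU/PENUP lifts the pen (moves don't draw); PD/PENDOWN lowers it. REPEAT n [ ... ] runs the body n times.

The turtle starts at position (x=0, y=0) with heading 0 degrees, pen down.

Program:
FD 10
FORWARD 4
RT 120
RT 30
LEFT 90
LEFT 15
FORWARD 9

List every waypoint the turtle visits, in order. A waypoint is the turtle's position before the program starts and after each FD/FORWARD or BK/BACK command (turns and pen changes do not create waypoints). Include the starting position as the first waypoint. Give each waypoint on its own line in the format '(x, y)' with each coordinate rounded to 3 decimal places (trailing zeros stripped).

Answer: (0, 0)
(10, 0)
(14, 0)
(20.364, -6.364)

Derivation:
Executing turtle program step by step:
Start: pos=(0,0), heading=0, pen down
FD 10: (0,0) -> (10,0) [heading=0, draw]
FD 4: (10,0) -> (14,0) [heading=0, draw]
RT 120: heading 0 -> 240
RT 30: heading 240 -> 210
LT 90: heading 210 -> 300
LT 15: heading 300 -> 315
FD 9: (14,0) -> (20.364,-6.364) [heading=315, draw]
Final: pos=(20.364,-6.364), heading=315, 3 segment(s) drawn
Waypoints (4 total):
(0, 0)
(10, 0)
(14, 0)
(20.364, -6.364)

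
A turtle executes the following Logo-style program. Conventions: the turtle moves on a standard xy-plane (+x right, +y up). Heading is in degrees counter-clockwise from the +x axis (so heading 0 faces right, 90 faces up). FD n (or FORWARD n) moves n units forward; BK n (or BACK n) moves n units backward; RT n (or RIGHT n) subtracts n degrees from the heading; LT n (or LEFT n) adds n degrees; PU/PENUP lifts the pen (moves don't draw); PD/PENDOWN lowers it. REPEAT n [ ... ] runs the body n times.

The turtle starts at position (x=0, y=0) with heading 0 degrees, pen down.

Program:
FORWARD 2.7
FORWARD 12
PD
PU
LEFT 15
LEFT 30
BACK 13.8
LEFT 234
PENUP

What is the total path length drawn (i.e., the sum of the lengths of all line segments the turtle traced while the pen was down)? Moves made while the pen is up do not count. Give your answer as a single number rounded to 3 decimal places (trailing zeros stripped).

Executing turtle program step by step:
Start: pos=(0,0), heading=0, pen down
FD 2.7: (0,0) -> (2.7,0) [heading=0, draw]
FD 12: (2.7,0) -> (14.7,0) [heading=0, draw]
PD: pen down
PU: pen up
LT 15: heading 0 -> 15
LT 30: heading 15 -> 45
BK 13.8: (14.7,0) -> (4.942,-9.758) [heading=45, move]
LT 234: heading 45 -> 279
PU: pen up
Final: pos=(4.942,-9.758), heading=279, 2 segment(s) drawn

Segment lengths:
  seg 1: (0,0) -> (2.7,0), length = 2.7
  seg 2: (2.7,0) -> (14.7,0), length = 12
Total = 14.7

Answer: 14.7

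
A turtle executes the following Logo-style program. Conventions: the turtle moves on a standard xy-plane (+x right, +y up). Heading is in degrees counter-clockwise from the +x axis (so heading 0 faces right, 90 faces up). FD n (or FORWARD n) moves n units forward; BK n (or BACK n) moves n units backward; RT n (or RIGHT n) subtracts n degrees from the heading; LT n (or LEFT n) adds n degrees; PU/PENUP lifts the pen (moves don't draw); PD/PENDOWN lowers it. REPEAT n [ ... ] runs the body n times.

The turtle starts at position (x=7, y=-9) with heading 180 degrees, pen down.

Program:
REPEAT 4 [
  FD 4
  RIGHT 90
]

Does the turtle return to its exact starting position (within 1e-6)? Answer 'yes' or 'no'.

Answer: yes

Derivation:
Executing turtle program step by step:
Start: pos=(7,-9), heading=180, pen down
REPEAT 4 [
  -- iteration 1/4 --
  FD 4: (7,-9) -> (3,-9) [heading=180, draw]
  RT 90: heading 180 -> 90
  -- iteration 2/4 --
  FD 4: (3,-9) -> (3,-5) [heading=90, draw]
  RT 90: heading 90 -> 0
  -- iteration 3/4 --
  FD 4: (3,-5) -> (7,-5) [heading=0, draw]
  RT 90: heading 0 -> 270
  -- iteration 4/4 --
  FD 4: (7,-5) -> (7,-9) [heading=270, draw]
  RT 90: heading 270 -> 180
]
Final: pos=(7,-9), heading=180, 4 segment(s) drawn

Start position: (7, -9)
Final position: (7, -9)
Distance = 0; < 1e-6 -> CLOSED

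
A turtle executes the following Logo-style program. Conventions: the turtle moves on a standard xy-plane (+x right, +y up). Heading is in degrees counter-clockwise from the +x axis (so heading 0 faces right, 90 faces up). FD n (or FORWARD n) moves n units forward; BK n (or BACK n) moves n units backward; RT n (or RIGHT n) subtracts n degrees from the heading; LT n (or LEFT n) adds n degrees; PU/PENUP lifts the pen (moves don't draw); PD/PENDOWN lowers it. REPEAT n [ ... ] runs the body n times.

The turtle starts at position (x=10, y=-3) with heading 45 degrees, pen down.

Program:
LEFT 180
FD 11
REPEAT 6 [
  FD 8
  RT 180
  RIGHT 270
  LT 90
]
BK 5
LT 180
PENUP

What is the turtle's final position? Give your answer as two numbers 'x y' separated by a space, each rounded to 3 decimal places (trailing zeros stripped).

Answer: -28.184 -41.184

Derivation:
Executing turtle program step by step:
Start: pos=(10,-3), heading=45, pen down
LT 180: heading 45 -> 225
FD 11: (10,-3) -> (2.222,-10.778) [heading=225, draw]
REPEAT 6 [
  -- iteration 1/6 --
  FD 8: (2.222,-10.778) -> (-3.435,-16.435) [heading=225, draw]
  RT 180: heading 225 -> 45
  RT 270: heading 45 -> 135
  LT 90: heading 135 -> 225
  -- iteration 2/6 --
  FD 8: (-3.435,-16.435) -> (-9.092,-22.092) [heading=225, draw]
  RT 180: heading 225 -> 45
  RT 270: heading 45 -> 135
  LT 90: heading 135 -> 225
  -- iteration 3/6 --
  FD 8: (-9.092,-22.092) -> (-14.749,-27.749) [heading=225, draw]
  RT 180: heading 225 -> 45
  RT 270: heading 45 -> 135
  LT 90: heading 135 -> 225
  -- iteration 4/6 --
  FD 8: (-14.749,-27.749) -> (-20.406,-33.406) [heading=225, draw]
  RT 180: heading 225 -> 45
  RT 270: heading 45 -> 135
  LT 90: heading 135 -> 225
  -- iteration 5/6 --
  FD 8: (-20.406,-33.406) -> (-26.062,-39.062) [heading=225, draw]
  RT 180: heading 225 -> 45
  RT 270: heading 45 -> 135
  LT 90: heading 135 -> 225
  -- iteration 6/6 --
  FD 8: (-26.062,-39.062) -> (-31.719,-44.719) [heading=225, draw]
  RT 180: heading 225 -> 45
  RT 270: heading 45 -> 135
  LT 90: heading 135 -> 225
]
BK 5: (-31.719,-44.719) -> (-28.184,-41.184) [heading=225, draw]
LT 180: heading 225 -> 45
PU: pen up
Final: pos=(-28.184,-41.184), heading=45, 8 segment(s) drawn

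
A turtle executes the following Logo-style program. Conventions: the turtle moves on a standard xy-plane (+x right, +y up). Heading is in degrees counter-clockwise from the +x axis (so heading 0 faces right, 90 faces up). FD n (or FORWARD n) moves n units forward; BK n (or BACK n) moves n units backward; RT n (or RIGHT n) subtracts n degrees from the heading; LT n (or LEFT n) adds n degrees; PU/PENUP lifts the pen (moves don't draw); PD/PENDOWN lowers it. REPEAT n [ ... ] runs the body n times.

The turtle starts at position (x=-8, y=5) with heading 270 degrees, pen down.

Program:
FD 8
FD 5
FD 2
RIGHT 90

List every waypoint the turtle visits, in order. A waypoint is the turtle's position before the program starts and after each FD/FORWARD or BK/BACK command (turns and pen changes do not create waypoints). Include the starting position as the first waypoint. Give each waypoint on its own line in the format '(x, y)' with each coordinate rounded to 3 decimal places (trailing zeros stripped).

Answer: (-8, 5)
(-8, -3)
(-8, -8)
(-8, -10)

Derivation:
Executing turtle program step by step:
Start: pos=(-8,5), heading=270, pen down
FD 8: (-8,5) -> (-8,-3) [heading=270, draw]
FD 5: (-8,-3) -> (-8,-8) [heading=270, draw]
FD 2: (-8,-8) -> (-8,-10) [heading=270, draw]
RT 90: heading 270 -> 180
Final: pos=(-8,-10), heading=180, 3 segment(s) drawn
Waypoints (4 total):
(-8, 5)
(-8, -3)
(-8, -8)
(-8, -10)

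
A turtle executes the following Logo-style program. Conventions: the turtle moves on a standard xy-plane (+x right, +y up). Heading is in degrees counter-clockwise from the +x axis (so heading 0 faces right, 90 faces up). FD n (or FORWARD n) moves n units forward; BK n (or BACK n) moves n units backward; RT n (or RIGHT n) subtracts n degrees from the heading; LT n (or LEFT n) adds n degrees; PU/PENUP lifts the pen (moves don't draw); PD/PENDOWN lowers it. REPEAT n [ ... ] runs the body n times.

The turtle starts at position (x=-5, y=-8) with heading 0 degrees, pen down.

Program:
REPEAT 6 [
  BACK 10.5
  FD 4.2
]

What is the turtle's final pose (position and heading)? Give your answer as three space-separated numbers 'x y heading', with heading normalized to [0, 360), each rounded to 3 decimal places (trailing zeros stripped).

Answer: -42.8 -8 0

Derivation:
Executing turtle program step by step:
Start: pos=(-5,-8), heading=0, pen down
REPEAT 6 [
  -- iteration 1/6 --
  BK 10.5: (-5,-8) -> (-15.5,-8) [heading=0, draw]
  FD 4.2: (-15.5,-8) -> (-11.3,-8) [heading=0, draw]
  -- iteration 2/6 --
  BK 10.5: (-11.3,-8) -> (-21.8,-8) [heading=0, draw]
  FD 4.2: (-21.8,-8) -> (-17.6,-8) [heading=0, draw]
  -- iteration 3/6 --
  BK 10.5: (-17.6,-8) -> (-28.1,-8) [heading=0, draw]
  FD 4.2: (-28.1,-8) -> (-23.9,-8) [heading=0, draw]
  -- iteration 4/6 --
  BK 10.5: (-23.9,-8) -> (-34.4,-8) [heading=0, draw]
  FD 4.2: (-34.4,-8) -> (-30.2,-8) [heading=0, draw]
  -- iteration 5/6 --
  BK 10.5: (-30.2,-8) -> (-40.7,-8) [heading=0, draw]
  FD 4.2: (-40.7,-8) -> (-36.5,-8) [heading=0, draw]
  -- iteration 6/6 --
  BK 10.5: (-36.5,-8) -> (-47,-8) [heading=0, draw]
  FD 4.2: (-47,-8) -> (-42.8,-8) [heading=0, draw]
]
Final: pos=(-42.8,-8), heading=0, 12 segment(s) drawn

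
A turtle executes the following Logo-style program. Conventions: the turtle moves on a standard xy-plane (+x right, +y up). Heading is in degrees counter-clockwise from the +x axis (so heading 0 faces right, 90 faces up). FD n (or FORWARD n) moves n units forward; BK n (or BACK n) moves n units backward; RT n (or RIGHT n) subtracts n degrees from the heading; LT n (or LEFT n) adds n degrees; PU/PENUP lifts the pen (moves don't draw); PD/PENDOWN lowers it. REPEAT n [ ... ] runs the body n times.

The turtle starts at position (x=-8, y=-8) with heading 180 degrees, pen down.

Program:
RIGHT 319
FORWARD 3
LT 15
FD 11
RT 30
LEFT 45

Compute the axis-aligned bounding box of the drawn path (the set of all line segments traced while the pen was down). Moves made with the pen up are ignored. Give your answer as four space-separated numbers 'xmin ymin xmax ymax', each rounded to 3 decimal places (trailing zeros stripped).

Answer: -16.415 -19.088 -8 -8

Derivation:
Executing turtle program step by step:
Start: pos=(-8,-8), heading=180, pen down
RT 319: heading 180 -> 221
FD 3: (-8,-8) -> (-10.264,-9.968) [heading=221, draw]
LT 15: heading 221 -> 236
FD 11: (-10.264,-9.968) -> (-16.415,-19.088) [heading=236, draw]
RT 30: heading 236 -> 206
LT 45: heading 206 -> 251
Final: pos=(-16.415,-19.088), heading=251, 2 segment(s) drawn

Segment endpoints: x in {-16.415, -10.264, -8}, y in {-19.088, -9.968, -8}
xmin=-16.415, ymin=-19.088, xmax=-8, ymax=-8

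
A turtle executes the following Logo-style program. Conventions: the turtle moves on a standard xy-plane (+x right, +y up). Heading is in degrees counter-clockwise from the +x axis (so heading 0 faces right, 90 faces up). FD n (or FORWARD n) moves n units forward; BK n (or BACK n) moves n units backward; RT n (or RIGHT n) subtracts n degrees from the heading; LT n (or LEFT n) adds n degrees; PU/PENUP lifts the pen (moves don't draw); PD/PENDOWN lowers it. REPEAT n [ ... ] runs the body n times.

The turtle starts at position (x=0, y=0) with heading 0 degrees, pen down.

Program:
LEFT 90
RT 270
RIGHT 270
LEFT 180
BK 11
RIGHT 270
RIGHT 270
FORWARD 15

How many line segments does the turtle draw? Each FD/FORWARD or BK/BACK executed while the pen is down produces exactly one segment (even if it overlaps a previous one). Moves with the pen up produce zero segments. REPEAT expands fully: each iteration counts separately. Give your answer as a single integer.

Executing turtle program step by step:
Start: pos=(0,0), heading=0, pen down
LT 90: heading 0 -> 90
RT 270: heading 90 -> 180
RT 270: heading 180 -> 270
LT 180: heading 270 -> 90
BK 11: (0,0) -> (0,-11) [heading=90, draw]
RT 270: heading 90 -> 180
RT 270: heading 180 -> 270
FD 15: (0,-11) -> (0,-26) [heading=270, draw]
Final: pos=(0,-26), heading=270, 2 segment(s) drawn
Segments drawn: 2

Answer: 2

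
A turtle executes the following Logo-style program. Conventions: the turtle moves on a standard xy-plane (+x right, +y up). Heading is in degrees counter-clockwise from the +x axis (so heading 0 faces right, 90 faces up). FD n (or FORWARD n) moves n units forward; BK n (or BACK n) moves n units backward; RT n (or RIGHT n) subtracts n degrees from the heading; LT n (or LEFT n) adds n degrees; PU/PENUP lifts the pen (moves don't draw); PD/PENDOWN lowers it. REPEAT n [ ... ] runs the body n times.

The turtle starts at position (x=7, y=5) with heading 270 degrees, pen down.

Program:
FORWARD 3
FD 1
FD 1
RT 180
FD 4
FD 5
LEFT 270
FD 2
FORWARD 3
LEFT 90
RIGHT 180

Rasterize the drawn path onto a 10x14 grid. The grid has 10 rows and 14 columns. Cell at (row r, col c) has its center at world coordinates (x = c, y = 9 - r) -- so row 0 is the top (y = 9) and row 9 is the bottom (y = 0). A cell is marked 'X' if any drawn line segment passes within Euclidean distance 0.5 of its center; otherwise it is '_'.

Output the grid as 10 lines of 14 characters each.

Segment 0: (7,5) -> (7,2)
Segment 1: (7,2) -> (7,1)
Segment 2: (7,1) -> (7,0)
Segment 3: (7,0) -> (7,4)
Segment 4: (7,4) -> (7,9)
Segment 5: (7,9) -> (9,9)
Segment 6: (9,9) -> (12,9)

Answer: _______XXXXXX_
_______X______
_______X______
_______X______
_______X______
_______X______
_______X______
_______X______
_______X______
_______X______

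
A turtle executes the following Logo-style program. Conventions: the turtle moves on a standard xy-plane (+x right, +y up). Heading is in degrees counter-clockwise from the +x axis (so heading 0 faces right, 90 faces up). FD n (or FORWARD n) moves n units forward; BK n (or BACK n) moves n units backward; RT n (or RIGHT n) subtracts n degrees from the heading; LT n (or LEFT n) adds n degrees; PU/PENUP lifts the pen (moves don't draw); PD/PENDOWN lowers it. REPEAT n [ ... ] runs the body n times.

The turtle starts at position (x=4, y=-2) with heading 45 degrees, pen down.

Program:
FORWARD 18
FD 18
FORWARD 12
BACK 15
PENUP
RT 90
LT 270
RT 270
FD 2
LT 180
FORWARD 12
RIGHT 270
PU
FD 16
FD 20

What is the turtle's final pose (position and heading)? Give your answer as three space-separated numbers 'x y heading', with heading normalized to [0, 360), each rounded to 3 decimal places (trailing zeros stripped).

Answer: -5.192 2.95 225

Derivation:
Executing turtle program step by step:
Start: pos=(4,-2), heading=45, pen down
FD 18: (4,-2) -> (16.728,10.728) [heading=45, draw]
FD 18: (16.728,10.728) -> (29.456,23.456) [heading=45, draw]
FD 12: (29.456,23.456) -> (37.941,31.941) [heading=45, draw]
BK 15: (37.941,31.941) -> (27.335,21.335) [heading=45, draw]
PU: pen up
RT 90: heading 45 -> 315
LT 270: heading 315 -> 225
RT 270: heading 225 -> 315
FD 2: (27.335,21.335) -> (28.749,19.92) [heading=315, move]
LT 180: heading 315 -> 135
FD 12: (28.749,19.92) -> (20.263,28.406) [heading=135, move]
RT 270: heading 135 -> 225
PU: pen up
FD 16: (20.263,28.406) -> (8.95,17.092) [heading=225, move]
FD 20: (8.95,17.092) -> (-5.192,2.95) [heading=225, move]
Final: pos=(-5.192,2.95), heading=225, 4 segment(s) drawn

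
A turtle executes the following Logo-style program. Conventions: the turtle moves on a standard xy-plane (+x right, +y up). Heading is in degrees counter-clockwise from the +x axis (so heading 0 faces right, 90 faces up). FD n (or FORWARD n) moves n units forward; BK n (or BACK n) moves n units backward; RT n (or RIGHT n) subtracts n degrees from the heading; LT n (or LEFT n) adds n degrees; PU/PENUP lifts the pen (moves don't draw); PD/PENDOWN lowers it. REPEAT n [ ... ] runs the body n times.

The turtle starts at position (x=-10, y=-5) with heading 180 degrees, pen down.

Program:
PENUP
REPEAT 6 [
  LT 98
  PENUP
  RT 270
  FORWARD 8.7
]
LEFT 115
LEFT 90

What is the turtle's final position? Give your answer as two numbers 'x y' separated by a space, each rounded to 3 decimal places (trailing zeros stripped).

Answer: -8.335 -8.132

Derivation:
Executing turtle program step by step:
Start: pos=(-10,-5), heading=180, pen down
PU: pen up
REPEAT 6 [
  -- iteration 1/6 --
  LT 98: heading 180 -> 278
  PU: pen up
  RT 270: heading 278 -> 8
  FD 8.7: (-10,-5) -> (-1.385,-3.789) [heading=8, move]
  -- iteration 2/6 --
  LT 98: heading 8 -> 106
  PU: pen up
  RT 270: heading 106 -> 196
  FD 8.7: (-1.385,-3.789) -> (-9.748,-6.187) [heading=196, move]
  -- iteration 3/6 --
  LT 98: heading 196 -> 294
  PU: pen up
  RT 270: heading 294 -> 24
  FD 8.7: (-9.748,-6.187) -> (-1.8,-2.649) [heading=24, move]
  -- iteration 4/6 --
  LT 98: heading 24 -> 122
  PU: pen up
  RT 270: heading 122 -> 212
  FD 8.7: (-1.8,-2.649) -> (-9.178,-7.259) [heading=212, move]
  -- iteration 5/6 --
  LT 98: heading 212 -> 310
  PU: pen up
  RT 270: heading 310 -> 40
  FD 8.7: (-9.178,-7.259) -> (-2.513,-1.667) [heading=40, move]
  -- iteration 6/6 --
  LT 98: heading 40 -> 138
  PU: pen up
  RT 270: heading 138 -> 228
  FD 8.7: (-2.513,-1.667) -> (-8.335,-8.132) [heading=228, move]
]
LT 115: heading 228 -> 343
LT 90: heading 343 -> 73
Final: pos=(-8.335,-8.132), heading=73, 0 segment(s) drawn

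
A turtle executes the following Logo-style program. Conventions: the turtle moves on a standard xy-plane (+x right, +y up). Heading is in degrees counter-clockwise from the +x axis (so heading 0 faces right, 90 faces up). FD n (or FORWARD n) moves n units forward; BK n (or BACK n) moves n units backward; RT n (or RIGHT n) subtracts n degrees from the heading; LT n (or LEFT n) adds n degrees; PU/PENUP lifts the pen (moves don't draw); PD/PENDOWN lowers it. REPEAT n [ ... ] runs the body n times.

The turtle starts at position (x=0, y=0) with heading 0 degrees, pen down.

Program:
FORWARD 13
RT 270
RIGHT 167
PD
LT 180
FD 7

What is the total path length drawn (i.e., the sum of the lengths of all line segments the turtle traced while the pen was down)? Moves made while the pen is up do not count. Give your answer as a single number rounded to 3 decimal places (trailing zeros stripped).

Executing turtle program step by step:
Start: pos=(0,0), heading=0, pen down
FD 13: (0,0) -> (13,0) [heading=0, draw]
RT 270: heading 0 -> 90
RT 167: heading 90 -> 283
PD: pen down
LT 180: heading 283 -> 103
FD 7: (13,0) -> (11.425,6.821) [heading=103, draw]
Final: pos=(11.425,6.821), heading=103, 2 segment(s) drawn

Segment lengths:
  seg 1: (0,0) -> (13,0), length = 13
  seg 2: (13,0) -> (11.425,6.821), length = 7
Total = 20

Answer: 20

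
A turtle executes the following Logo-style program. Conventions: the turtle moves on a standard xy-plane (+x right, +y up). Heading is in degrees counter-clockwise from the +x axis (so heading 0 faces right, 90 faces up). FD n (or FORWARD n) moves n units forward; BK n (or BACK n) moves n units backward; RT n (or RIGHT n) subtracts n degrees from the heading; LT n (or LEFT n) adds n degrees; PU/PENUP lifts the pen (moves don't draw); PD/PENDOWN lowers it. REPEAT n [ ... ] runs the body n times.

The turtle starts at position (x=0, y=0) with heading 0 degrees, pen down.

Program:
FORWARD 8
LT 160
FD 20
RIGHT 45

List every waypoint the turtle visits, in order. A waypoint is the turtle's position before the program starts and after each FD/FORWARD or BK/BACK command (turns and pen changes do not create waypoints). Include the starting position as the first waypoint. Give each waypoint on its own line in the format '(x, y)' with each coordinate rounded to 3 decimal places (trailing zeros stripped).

Answer: (0, 0)
(8, 0)
(-10.794, 6.84)

Derivation:
Executing turtle program step by step:
Start: pos=(0,0), heading=0, pen down
FD 8: (0,0) -> (8,0) [heading=0, draw]
LT 160: heading 0 -> 160
FD 20: (8,0) -> (-10.794,6.84) [heading=160, draw]
RT 45: heading 160 -> 115
Final: pos=(-10.794,6.84), heading=115, 2 segment(s) drawn
Waypoints (3 total):
(0, 0)
(8, 0)
(-10.794, 6.84)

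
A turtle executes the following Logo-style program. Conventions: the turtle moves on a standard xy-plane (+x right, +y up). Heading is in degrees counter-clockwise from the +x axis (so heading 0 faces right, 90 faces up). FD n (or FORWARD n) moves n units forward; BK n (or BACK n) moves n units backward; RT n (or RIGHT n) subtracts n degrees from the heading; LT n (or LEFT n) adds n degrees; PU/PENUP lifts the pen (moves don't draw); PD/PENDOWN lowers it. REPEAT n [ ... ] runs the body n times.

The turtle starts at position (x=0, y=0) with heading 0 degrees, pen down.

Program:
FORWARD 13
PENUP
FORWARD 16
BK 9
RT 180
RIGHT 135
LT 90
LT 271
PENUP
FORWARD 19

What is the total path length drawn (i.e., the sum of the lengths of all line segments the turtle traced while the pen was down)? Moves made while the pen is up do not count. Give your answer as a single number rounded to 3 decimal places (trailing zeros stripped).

Answer: 13

Derivation:
Executing turtle program step by step:
Start: pos=(0,0), heading=0, pen down
FD 13: (0,0) -> (13,0) [heading=0, draw]
PU: pen up
FD 16: (13,0) -> (29,0) [heading=0, move]
BK 9: (29,0) -> (20,0) [heading=0, move]
RT 180: heading 0 -> 180
RT 135: heading 180 -> 45
LT 90: heading 45 -> 135
LT 271: heading 135 -> 46
PU: pen up
FD 19: (20,0) -> (33.199,13.667) [heading=46, move]
Final: pos=(33.199,13.667), heading=46, 1 segment(s) drawn

Segment lengths:
  seg 1: (0,0) -> (13,0), length = 13
Total = 13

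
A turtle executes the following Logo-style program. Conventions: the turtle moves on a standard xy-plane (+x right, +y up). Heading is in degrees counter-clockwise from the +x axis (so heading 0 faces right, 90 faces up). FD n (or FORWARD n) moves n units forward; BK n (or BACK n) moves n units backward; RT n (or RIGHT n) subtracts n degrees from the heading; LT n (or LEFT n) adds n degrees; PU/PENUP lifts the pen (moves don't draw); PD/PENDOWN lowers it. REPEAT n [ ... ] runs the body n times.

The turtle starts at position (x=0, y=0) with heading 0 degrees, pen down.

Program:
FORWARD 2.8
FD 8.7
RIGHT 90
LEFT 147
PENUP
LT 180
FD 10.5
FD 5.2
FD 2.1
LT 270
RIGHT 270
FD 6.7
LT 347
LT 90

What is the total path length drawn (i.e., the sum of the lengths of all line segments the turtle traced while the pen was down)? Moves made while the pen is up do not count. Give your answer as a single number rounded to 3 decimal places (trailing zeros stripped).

Answer: 11.5

Derivation:
Executing turtle program step by step:
Start: pos=(0,0), heading=0, pen down
FD 2.8: (0,0) -> (2.8,0) [heading=0, draw]
FD 8.7: (2.8,0) -> (11.5,0) [heading=0, draw]
RT 90: heading 0 -> 270
LT 147: heading 270 -> 57
PU: pen up
LT 180: heading 57 -> 237
FD 10.5: (11.5,0) -> (5.781,-8.806) [heading=237, move]
FD 5.2: (5.781,-8.806) -> (2.949,-13.167) [heading=237, move]
FD 2.1: (2.949,-13.167) -> (1.805,-14.928) [heading=237, move]
LT 270: heading 237 -> 147
RT 270: heading 147 -> 237
FD 6.7: (1.805,-14.928) -> (-1.844,-20.547) [heading=237, move]
LT 347: heading 237 -> 224
LT 90: heading 224 -> 314
Final: pos=(-1.844,-20.547), heading=314, 2 segment(s) drawn

Segment lengths:
  seg 1: (0,0) -> (2.8,0), length = 2.8
  seg 2: (2.8,0) -> (11.5,0), length = 8.7
Total = 11.5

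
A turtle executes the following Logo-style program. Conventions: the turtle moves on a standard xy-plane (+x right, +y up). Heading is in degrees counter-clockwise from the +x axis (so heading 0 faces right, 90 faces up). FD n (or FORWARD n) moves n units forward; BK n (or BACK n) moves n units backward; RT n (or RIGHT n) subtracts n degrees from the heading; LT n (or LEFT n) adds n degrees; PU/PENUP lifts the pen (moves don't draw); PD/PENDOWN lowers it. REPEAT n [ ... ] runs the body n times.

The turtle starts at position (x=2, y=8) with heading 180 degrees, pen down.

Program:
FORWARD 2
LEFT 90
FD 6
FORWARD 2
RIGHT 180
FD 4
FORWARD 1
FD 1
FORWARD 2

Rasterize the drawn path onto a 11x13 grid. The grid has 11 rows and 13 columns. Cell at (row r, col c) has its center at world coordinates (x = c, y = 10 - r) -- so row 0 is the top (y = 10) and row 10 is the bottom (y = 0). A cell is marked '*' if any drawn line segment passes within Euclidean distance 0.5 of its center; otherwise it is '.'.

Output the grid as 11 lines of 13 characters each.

Segment 0: (2,8) -> (0,8)
Segment 1: (0,8) -> (-0,2)
Segment 2: (-0,2) -> (-0,0)
Segment 3: (-0,0) -> (-0,4)
Segment 4: (-0,4) -> (-0,5)
Segment 5: (-0,5) -> (-0,6)
Segment 6: (-0,6) -> (-0,8)

Answer: .............
.............
***..........
*............
*............
*............
*............
*............
*............
*............
*............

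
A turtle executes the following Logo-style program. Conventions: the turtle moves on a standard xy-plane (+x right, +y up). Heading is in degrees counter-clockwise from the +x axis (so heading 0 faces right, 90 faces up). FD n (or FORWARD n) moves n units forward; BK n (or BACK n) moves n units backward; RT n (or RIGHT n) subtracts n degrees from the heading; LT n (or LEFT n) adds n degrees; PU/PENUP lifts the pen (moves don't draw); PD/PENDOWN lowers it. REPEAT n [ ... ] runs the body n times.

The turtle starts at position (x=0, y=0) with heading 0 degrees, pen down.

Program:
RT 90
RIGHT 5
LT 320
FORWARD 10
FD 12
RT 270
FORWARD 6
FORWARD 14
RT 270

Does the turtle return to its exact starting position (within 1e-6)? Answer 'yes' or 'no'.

Executing turtle program step by step:
Start: pos=(0,0), heading=0, pen down
RT 90: heading 0 -> 270
RT 5: heading 270 -> 265
LT 320: heading 265 -> 225
FD 10: (0,0) -> (-7.071,-7.071) [heading=225, draw]
FD 12: (-7.071,-7.071) -> (-15.556,-15.556) [heading=225, draw]
RT 270: heading 225 -> 315
FD 6: (-15.556,-15.556) -> (-11.314,-19.799) [heading=315, draw]
FD 14: (-11.314,-19.799) -> (-1.414,-29.698) [heading=315, draw]
RT 270: heading 315 -> 45
Final: pos=(-1.414,-29.698), heading=45, 4 segment(s) drawn

Start position: (0, 0)
Final position: (-1.414, -29.698)
Distance = 29.732; >= 1e-6 -> NOT closed

Answer: no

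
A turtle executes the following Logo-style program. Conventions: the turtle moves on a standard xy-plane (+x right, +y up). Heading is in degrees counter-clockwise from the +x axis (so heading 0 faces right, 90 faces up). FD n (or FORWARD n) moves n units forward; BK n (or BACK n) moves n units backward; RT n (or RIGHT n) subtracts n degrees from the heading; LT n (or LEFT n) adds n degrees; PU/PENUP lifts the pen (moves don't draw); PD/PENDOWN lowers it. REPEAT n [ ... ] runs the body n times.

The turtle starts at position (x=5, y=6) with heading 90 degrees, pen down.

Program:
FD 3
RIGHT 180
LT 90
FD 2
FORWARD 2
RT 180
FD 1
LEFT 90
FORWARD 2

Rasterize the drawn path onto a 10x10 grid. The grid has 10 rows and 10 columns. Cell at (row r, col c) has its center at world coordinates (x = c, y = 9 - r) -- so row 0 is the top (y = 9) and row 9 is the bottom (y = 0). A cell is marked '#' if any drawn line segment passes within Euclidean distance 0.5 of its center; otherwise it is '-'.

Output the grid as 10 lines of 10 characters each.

Answer: -----#####
-----#--#-
-----#--#-
-----#----
----------
----------
----------
----------
----------
----------

Derivation:
Segment 0: (5,6) -> (5,9)
Segment 1: (5,9) -> (7,9)
Segment 2: (7,9) -> (9,9)
Segment 3: (9,9) -> (8,9)
Segment 4: (8,9) -> (8,7)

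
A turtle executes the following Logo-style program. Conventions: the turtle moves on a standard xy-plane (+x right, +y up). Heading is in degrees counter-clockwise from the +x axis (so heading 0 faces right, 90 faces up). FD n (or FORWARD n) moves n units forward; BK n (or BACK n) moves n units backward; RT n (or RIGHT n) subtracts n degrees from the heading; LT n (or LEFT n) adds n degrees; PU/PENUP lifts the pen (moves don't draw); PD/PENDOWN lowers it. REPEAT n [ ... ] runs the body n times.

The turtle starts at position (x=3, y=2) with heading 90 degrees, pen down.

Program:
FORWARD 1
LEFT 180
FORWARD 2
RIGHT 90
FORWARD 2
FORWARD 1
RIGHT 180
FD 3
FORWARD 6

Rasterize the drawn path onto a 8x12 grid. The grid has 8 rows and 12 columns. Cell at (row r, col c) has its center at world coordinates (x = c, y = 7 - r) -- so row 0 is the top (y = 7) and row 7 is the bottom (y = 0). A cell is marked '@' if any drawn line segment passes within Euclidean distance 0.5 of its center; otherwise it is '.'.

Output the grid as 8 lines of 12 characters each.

Answer: ............
............
............
............
...@........
...@........
@@@@@@@@@@..
............

Derivation:
Segment 0: (3,2) -> (3,3)
Segment 1: (3,3) -> (3,1)
Segment 2: (3,1) -> (1,1)
Segment 3: (1,1) -> (-0,1)
Segment 4: (-0,1) -> (3,1)
Segment 5: (3,1) -> (9,1)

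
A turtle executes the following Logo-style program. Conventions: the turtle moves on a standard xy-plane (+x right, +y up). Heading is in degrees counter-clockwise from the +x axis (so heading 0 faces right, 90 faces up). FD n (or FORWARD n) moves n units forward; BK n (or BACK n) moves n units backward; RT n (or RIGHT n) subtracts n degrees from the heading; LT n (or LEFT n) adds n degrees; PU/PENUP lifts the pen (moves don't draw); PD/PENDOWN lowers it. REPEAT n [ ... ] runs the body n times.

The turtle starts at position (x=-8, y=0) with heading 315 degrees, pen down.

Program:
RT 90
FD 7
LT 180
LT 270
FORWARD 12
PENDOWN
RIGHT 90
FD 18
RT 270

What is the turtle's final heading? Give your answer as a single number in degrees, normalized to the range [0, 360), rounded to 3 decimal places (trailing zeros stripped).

Executing turtle program step by step:
Start: pos=(-8,0), heading=315, pen down
RT 90: heading 315 -> 225
FD 7: (-8,0) -> (-12.95,-4.95) [heading=225, draw]
LT 180: heading 225 -> 45
LT 270: heading 45 -> 315
FD 12: (-12.95,-4.95) -> (-4.464,-13.435) [heading=315, draw]
PD: pen down
RT 90: heading 315 -> 225
FD 18: (-4.464,-13.435) -> (-17.192,-26.163) [heading=225, draw]
RT 270: heading 225 -> 315
Final: pos=(-17.192,-26.163), heading=315, 3 segment(s) drawn

Answer: 315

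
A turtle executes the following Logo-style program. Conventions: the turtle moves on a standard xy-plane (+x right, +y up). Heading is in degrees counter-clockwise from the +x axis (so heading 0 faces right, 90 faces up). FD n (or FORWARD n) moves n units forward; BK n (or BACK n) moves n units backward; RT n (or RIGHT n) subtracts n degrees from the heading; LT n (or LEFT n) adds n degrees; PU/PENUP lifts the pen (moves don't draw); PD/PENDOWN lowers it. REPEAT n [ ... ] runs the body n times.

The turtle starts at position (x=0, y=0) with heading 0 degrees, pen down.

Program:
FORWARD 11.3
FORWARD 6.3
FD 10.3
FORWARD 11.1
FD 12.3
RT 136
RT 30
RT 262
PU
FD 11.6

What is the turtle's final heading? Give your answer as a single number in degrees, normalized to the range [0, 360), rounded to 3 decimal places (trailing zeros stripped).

Answer: 292

Derivation:
Executing turtle program step by step:
Start: pos=(0,0), heading=0, pen down
FD 11.3: (0,0) -> (11.3,0) [heading=0, draw]
FD 6.3: (11.3,0) -> (17.6,0) [heading=0, draw]
FD 10.3: (17.6,0) -> (27.9,0) [heading=0, draw]
FD 11.1: (27.9,0) -> (39,0) [heading=0, draw]
FD 12.3: (39,0) -> (51.3,0) [heading=0, draw]
RT 136: heading 0 -> 224
RT 30: heading 224 -> 194
RT 262: heading 194 -> 292
PU: pen up
FD 11.6: (51.3,0) -> (55.645,-10.755) [heading=292, move]
Final: pos=(55.645,-10.755), heading=292, 5 segment(s) drawn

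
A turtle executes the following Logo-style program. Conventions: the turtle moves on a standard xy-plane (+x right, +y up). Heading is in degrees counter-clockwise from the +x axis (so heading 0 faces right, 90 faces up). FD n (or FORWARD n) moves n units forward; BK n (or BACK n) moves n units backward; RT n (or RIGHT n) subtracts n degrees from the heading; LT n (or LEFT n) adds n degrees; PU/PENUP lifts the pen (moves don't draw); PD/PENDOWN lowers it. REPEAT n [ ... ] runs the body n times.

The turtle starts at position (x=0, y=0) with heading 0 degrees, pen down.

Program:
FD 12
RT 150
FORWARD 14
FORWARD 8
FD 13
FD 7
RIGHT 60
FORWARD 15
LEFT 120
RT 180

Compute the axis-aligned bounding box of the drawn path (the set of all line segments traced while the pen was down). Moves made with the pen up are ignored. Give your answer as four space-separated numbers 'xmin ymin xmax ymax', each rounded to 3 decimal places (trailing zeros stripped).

Answer: -37.363 -21 12 0

Derivation:
Executing turtle program step by step:
Start: pos=(0,0), heading=0, pen down
FD 12: (0,0) -> (12,0) [heading=0, draw]
RT 150: heading 0 -> 210
FD 14: (12,0) -> (-0.124,-7) [heading=210, draw]
FD 8: (-0.124,-7) -> (-7.053,-11) [heading=210, draw]
FD 13: (-7.053,-11) -> (-18.311,-17.5) [heading=210, draw]
FD 7: (-18.311,-17.5) -> (-24.373,-21) [heading=210, draw]
RT 60: heading 210 -> 150
FD 15: (-24.373,-21) -> (-37.363,-13.5) [heading=150, draw]
LT 120: heading 150 -> 270
RT 180: heading 270 -> 90
Final: pos=(-37.363,-13.5), heading=90, 6 segment(s) drawn

Segment endpoints: x in {-37.363, -24.373, -18.311, -7.053, -0.124, 0, 12}, y in {-21, -17.5, -13.5, -11, -7, 0}
xmin=-37.363, ymin=-21, xmax=12, ymax=0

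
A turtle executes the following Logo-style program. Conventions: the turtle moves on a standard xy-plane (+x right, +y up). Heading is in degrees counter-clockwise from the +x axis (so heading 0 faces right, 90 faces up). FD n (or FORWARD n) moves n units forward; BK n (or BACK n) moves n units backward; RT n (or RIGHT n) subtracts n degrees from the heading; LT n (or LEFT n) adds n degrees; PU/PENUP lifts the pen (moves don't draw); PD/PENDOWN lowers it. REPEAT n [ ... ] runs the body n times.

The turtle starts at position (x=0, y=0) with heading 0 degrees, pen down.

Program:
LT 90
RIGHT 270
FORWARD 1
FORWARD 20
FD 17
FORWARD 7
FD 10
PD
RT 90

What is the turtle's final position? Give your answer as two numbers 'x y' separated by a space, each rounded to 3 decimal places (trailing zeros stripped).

Answer: -55 0

Derivation:
Executing turtle program step by step:
Start: pos=(0,0), heading=0, pen down
LT 90: heading 0 -> 90
RT 270: heading 90 -> 180
FD 1: (0,0) -> (-1,0) [heading=180, draw]
FD 20: (-1,0) -> (-21,0) [heading=180, draw]
FD 17: (-21,0) -> (-38,0) [heading=180, draw]
FD 7: (-38,0) -> (-45,0) [heading=180, draw]
FD 10: (-45,0) -> (-55,0) [heading=180, draw]
PD: pen down
RT 90: heading 180 -> 90
Final: pos=(-55,0), heading=90, 5 segment(s) drawn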